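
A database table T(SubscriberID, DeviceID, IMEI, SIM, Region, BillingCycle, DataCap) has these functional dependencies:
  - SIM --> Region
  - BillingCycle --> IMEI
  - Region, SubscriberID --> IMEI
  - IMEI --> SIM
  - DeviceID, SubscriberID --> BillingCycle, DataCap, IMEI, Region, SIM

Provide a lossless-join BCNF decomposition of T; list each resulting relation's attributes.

{BillingCycle, DataCap, DeviceID, SubscriberID}; {BillingCycle, IMEI}; {IMEI, SIM}; {Region, SIM}

Candidate key of the original relation: {DeviceID, SubscriberID}.
Within {BillingCycle, DataCap, DeviceID, IMEI, Region, SIM, SubscriberID}: {SIM}⁺ ∩ {BillingCycle, DataCap, DeviceID, IMEI, Region, SIM, SubscriberID} = {Region, SIM}, not the whole set, so SIM --> Region violates BCNF; decompose into {Region, SIM} and {BillingCycle, DataCap, DeviceID, IMEI, SIM, SubscriberID}.
{Region, SIM} has no BCNF violation.
Within {BillingCycle, DataCap, DeviceID, IMEI, SIM, SubscriberID}: {BillingCycle}⁺ ∩ {BillingCycle, DataCap, DeviceID, IMEI, SIM, SubscriberID} = {BillingCycle, IMEI, SIM}, not the whole set, so BillingCycle --> IMEI, SIM violates BCNF; decompose into {BillingCycle, IMEI, SIM} and {BillingCycle, DataCap, DeviceID, SubscriberID}.
Within {BillingCycle, IMEI, SIM}: {IMEI}⁺ ∩ {BillingCycle, IMEI, SIM} = {IMEI, SIM}, not the whole set, so IMEI --> SIM violates BCNF; decompose into {IMEI, SIM} and {BillingCycle, IMEI}.
{IMEI, SIM} has no BCNF violation.
{BillingCycle, IMEI} has no BCNF violation.
{BillingCycle, DataCap, DeviceID, SubscriberID} has no BCNF violation.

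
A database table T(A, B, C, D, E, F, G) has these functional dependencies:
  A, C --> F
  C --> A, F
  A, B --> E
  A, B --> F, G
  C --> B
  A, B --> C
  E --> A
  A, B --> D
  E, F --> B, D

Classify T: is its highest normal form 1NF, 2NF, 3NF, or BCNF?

Candidate keys: {A, B}, {B, E}, {C}, {E, F}. Prime attributes: {A, B, C, E, F}.
For E --> A we have {E}⁺ = {A, E}; {E} is not a superkey, so BCNF fails.
Since {A} ⊆ prime attributes and every other non-superkey FD also has a prime right side, the schema is in 3NF.

3NF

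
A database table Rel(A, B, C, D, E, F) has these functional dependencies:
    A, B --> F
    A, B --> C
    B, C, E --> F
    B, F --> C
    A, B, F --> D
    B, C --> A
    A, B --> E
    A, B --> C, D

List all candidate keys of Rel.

Attributes never on any right-hand side: {B} — every candidate key must contain it.
Closure of {A, B} is {A, B, C, D, E, F}, the whole schema; {A, B} is a candidate key.
Closure of {B, C} is {A, B, C, D, E, F}, the whole schema; {B, C} is a candidate key.
Closure of {B, F} is {A, B, C, D, E, F}, the whole schema; {B, F} is a candidate key.
No proper subset of any of these is a key, and no other minimal superkey exists.

{A, B}, {B, C}, {B, F}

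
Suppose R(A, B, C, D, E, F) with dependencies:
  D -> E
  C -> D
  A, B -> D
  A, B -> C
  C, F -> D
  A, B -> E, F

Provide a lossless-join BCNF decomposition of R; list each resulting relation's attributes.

Candidate key of the original relation: {A, B}.
In {A, B, C, D, E, F}, {D} is not a superkey ({D}⁺ restricted to this set is {D, E}), so split on D -> E into {D, E} and {A, B, C, D, F}.
{D, E} has no BCNF violation.
In {A, B, C, D, F}, {C} is not a superkey ({C}⁺ restricted to this set is {C, D}), so split on C -> D into {C, D} and {A, B, C, F}.
{C, D} has no BCNF violation.
{A, B, C, F} has no BCNF violation.

{A, B, C, F}; {C, D}; {D, E}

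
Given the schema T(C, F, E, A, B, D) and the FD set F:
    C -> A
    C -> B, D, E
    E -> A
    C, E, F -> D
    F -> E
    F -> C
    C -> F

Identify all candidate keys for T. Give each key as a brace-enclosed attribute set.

Closure of {C} is {A, B, C, D, E, F}, the whole schema; {C} is a candidate key.
Closure of {F} is {A, B, C, D, E, F}, the whole schema; {F} is a candidate key.
No proper subset of any of these is a key, and no other minimal superkey exists.

{C}, {F}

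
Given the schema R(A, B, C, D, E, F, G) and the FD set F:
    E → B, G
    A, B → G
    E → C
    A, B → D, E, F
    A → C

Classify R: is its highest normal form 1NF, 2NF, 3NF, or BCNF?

1NF

Candidate keys: {A, B}, {A, E}. Prime attributes: {A, B, E}.
For E → B, G we have {E}⁺ = {B, C, E, G}; {E} is not a superkey, so BCNF fails.
Because {G} is non-prime and the left side of E → B, G is not a superkey, the relation is not in 3NF.
Since {A} ⊂ {A, B} and {A}⁺ ⊇ {C} with {C} non-prime, there is a partial dependency; 2NF fails.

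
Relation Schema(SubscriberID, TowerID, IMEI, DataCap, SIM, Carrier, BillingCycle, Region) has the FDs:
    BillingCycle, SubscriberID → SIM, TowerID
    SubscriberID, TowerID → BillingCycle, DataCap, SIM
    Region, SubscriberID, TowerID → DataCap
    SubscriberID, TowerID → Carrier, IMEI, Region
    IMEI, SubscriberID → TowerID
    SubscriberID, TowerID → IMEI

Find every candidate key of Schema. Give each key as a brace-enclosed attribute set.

Attributes never on any right-hand side: {SubscriberID} — every candidate key must contain it.
{BillingCycle, SubscriberID}⁺ = {BillingCycle, Carrier, DataCap, IMEI, Region, SIM, SubscriberID, TowerID}, which is every attribute, so {BillingCycle, SubscriberID} is a candidate key.
{IMEI, SubscriberID}⁺ = {BillingCycle, Carrier, DataCap, IMEI, Region, SIM, SubscriberID, TowerID}, which is every attribute, so {IMEI, SubscriberID} is a candidate key.
{SubscriberID, TowerID}⁺ = {BillingCycle, Carrier, DataCap, IMEI, Region, SIM, SubscriberID, TowerID}, which is every attribute, so {SubscriberID, TowerID} is a candidate key.
Any other superkey properly contains one of these, so there are no further candidate keys.

{BillingCycle, SubscriberID}, {IMEI, SubscriberID}, {SubscriberID, TowerID}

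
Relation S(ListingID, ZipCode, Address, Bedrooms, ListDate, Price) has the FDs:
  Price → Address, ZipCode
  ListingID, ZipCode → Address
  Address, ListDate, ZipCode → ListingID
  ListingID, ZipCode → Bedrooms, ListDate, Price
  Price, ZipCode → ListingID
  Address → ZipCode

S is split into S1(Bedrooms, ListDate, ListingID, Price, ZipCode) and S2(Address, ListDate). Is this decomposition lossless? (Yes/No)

S1 ∩ S2 = {ListDate}; its closure under F is {ListDate}.
Neither S1 nor S2 is contained in that closure, so the decomposition is lossy.

No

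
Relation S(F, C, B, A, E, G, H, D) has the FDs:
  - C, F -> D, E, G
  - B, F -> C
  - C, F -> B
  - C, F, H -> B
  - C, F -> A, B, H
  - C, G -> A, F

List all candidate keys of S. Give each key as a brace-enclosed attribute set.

{B, F}⁺ = {A, B, C, D, E, F, G, H}, which is every attribute, so {B, F} is a candidate key.
{C, F}⁺ = {A, B, C, D, E, F, G, H}, which is every attribute, so {C, F} is a candidate key.
{C, G}⁺ = {A, B, C, D, E, F, G, H}, which is every attribute, so {C, G} is a candidate key.
These are minimal and exhaustive — every other superkey contains one of them.

{B, F}, {C, F}, {C, G}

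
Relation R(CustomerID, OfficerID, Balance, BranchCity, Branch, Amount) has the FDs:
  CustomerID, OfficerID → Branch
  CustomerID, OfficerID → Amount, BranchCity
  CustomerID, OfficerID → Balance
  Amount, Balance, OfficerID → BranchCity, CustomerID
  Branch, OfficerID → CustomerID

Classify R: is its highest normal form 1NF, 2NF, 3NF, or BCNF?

BCNF

Candidate keys: {Amount, Balance, OfficerID}, {Branch, OfficerID}, {CustomerID, OfficerID}. Prime attributes: {Amount, Balance, Branch, CustomerID, OfficerID}.
Every FD has a superkey on the left, so the relation is in BCNF.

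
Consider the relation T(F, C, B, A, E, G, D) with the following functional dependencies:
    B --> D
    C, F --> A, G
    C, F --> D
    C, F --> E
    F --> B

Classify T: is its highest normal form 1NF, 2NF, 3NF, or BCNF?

Candidate key: {C, F}. Prime attributes: {C, F}.
B --> D: {B}⁺ = {B, D}, which is not all of the attributes, so the left side is not a superkey — BCNF is violated.
B --> D has non-prime {D} on the right and a non-superkey on the left, so 3NF fails.
The proper key subset {F} of {C, F} determines non-prime {B, D}, so the relation is not even in 2NF.

1NF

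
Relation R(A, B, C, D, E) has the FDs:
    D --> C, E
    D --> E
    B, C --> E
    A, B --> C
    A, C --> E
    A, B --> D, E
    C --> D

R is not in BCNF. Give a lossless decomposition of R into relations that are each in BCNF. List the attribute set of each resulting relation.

Candidate key of the original relation: {A, B}.
{A, B, C, D, E}: {D} determines {C, D, E} here but is not a superkey — split on D --> C, E, giving {C, D, E} and {A, B, D}.
{C, D, E}: every determinant is a superkey — BCNF.
{A, B, D}: every determinant is a superkey — BCNF.

{A, B, D}; {C, D, E}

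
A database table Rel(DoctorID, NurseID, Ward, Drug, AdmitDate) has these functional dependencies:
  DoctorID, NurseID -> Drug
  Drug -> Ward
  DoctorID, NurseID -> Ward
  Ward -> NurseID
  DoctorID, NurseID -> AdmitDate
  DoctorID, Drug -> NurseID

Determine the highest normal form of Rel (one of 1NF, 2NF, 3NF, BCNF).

Candidate keys: {DoctorID, Drug}, {DoctorID, NurseID}, {DoctorID, Ward}. Prime attributes: {DoctorID, Drug, NurseID, Ward}.
For Drug -> Ward we have {Drug}⁺ = {Drug, NurseID, Ward}; {Drug} is not a superkey, so BCNF fails.
Its right-hand attributes {Ward} are all prime, as are those of every other non-superkey FD — the relation is in 3NF.

3NF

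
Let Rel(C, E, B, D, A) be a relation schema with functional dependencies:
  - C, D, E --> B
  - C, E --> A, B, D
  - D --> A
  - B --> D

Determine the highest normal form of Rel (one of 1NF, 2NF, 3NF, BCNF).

Candidate key: {C, E}. Prime attributes: {C, E}.
D --> A breaks BCNF: {D}⁺ = {A, D}, so {D} is not a superkey.
Because {A} is non-prime and the left side of D --> A is not a superkey, the relation is not in 3NF.
Checking every proper subset of each key, none determines a non-prime attribute — 2NF is satisfied.

2NF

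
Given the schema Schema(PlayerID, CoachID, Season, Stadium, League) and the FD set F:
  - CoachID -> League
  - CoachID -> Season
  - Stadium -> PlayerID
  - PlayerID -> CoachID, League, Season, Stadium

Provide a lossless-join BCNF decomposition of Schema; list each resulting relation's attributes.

{CoachID, League, Season}; {CoachID, PlayerID, Stadium}

Candidate keys of the original relation: {PlayerID}, {Stadium}.
Within {CoachID, League, PlayerID, Season, Stadium}: {CoachID}⁺ ∩ {CoachID, League, PlayerID, Season, Stadium} = {CoachID, League, Season}, not the whole set, so CoachID -> League, Season violates BCNF; decompose into {CoachID, League, Season} and {CoachID, PlayerID, Stadium}.
{CoachID, League, Season}: every determinant is a superkey — BCNF.
{CoachID, PlayerID, Stadium}: every determinant is a superkey — BCNF.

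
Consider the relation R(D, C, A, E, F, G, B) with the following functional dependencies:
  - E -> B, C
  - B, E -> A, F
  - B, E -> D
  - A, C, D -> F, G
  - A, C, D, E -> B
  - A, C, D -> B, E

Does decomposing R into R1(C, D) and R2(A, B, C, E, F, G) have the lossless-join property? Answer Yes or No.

The shared attributes are {C} and {C}⁺ = {C}.
R1 ⊄ {C} and R2 ⊄ {C}, so the split is lossy.

No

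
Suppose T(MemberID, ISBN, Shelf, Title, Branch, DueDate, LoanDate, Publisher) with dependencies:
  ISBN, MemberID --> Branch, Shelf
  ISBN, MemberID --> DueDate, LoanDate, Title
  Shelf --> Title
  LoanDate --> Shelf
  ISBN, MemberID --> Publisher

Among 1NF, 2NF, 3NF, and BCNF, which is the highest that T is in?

2NF

Candidate key: {ISBN, MemberID}. Prime attributes: {ISBN, MemberID}.
Shelf --> Title breaks BCNF: {Shelf}⁺ = {Shelf, Title}, so {Shelf} is not a superkey.
Because {Title} is non-prime and the left side of Shelf --> Title is not a superkey, the relation is not in 3NF.
No proper subset of a key has a non-prime attribute in its closure, so there is no partial dependency; 2NF holds.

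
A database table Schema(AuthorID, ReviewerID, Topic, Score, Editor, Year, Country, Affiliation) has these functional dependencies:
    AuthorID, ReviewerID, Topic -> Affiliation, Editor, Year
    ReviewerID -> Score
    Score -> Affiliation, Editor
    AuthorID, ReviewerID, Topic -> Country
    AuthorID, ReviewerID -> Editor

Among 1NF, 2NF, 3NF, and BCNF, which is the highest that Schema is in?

1NF

Candidate key: {AuthorID, ReviewerID, Topic}. Prime attributes: {AuthorID, ReviewerID, Topic}.
ReviewerID -> Score: {ReviewerID}⁺ = {Affiliation, Editor, ReviewerID, Score}, which is not all of the attributes, so the left side is not a superkey — BCNF is violated.
Because {Score} is non-prime and the left side of ReviewerID -> Score is not a superkey, the relation is not in 3NF.
The proper key subset {ReviewerID} of {AuthorID, ReviewerID, Topic} determines non-prime {Affiliation, Editor, Score}, so the relation is not even in 2NF.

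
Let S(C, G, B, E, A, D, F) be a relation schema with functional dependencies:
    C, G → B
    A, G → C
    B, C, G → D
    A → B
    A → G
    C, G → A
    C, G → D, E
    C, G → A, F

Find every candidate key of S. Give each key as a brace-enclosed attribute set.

Closure of {A} is {A, B, C, D, E, F, G}, the whole schema; {A} is a candidate key.
Closure of {C, G} is {A, B, C, D, E, F, G}, the whole schema; {C, G} is a candidate key.
These are minimal and exhaustive — every other superkey contains one of them.

{A}, {C, G}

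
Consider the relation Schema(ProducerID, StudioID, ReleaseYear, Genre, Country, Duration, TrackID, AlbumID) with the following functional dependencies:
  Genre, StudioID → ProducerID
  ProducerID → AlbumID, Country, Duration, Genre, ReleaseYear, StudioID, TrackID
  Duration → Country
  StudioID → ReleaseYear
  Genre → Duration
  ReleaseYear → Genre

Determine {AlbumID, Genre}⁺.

{AlbumID, Country, Duration, Genre}

Start with {AlbumID, Genre}.
Genre → Duration applies; add {Duration} → now {AlbumID, Duration, Genre}.
Duration → Country applies; add {Country} → now {AlbumID, Country, Duration, Genre}.
No further FD applies.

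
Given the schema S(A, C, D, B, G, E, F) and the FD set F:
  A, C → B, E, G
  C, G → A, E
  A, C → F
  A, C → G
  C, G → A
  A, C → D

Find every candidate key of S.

{C} never appears on the right of any FD, so every key must include it.
{A, C}⁺ = {A, B, C, D, E, F, G} — all of the relation — so {A, C} is a candidate key.
{C, G}⁺ = {A, B, C, D, E, F, G} — all of the relation — so {C, G} is a candidate key.
Any other superkey properly contains one of these, so there are no further candidate keys.

{A, C}, {C, G}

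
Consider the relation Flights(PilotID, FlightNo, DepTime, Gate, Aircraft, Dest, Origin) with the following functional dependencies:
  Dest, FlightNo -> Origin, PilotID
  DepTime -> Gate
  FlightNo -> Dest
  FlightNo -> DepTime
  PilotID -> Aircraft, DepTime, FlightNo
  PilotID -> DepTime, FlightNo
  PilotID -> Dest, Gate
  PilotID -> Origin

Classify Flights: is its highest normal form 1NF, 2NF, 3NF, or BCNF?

Candidate keys: {FlightNo}, {PilotID}. Prime attributes: {FlightNo, PilotID}.
DepTime -> Gate breaks BCNF: {DepTime}⁺ = {DepTime, Gate}, so {DepTime} is not a superkey.
Because {Gate} is non-prime and the left side of DepTime -> Gate is not a superkey, the relation is not in 3NF.
All keys have size 1, which rules out partial dependencies — 2NF is satisfied.

2NF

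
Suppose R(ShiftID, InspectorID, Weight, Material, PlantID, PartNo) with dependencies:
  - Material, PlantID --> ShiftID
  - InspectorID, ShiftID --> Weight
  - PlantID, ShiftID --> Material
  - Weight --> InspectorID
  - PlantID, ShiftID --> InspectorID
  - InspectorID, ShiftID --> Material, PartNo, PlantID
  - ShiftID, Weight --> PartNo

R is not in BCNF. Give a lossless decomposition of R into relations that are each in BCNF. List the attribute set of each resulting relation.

{InspectorID, Weight}; {Material, PartNo, PlantID, ShiftID, Weight}

Candidate keys of the original relation: {InspectorID, ShiftID}, {Material, PlantID}, {PlantID, ShiftID}, {ShiftID, Weight}.
{InspectorID, Material, PartNo, PlantID, ShiftID, Weight}: {Weight} determines {InspectorID, Weight} here but is not a superkey — split on Weight --> InspectorID, giving {InspectorID, Weight} and {Material, PartNo, PlantID, ShiftID, Weight}.
{InspectorID, Weight}: every determinant is a superkey — BCNF.
{Material, PartNo, PlantID, ShiftID, Weight}: every determinant is a superkey — BCNF.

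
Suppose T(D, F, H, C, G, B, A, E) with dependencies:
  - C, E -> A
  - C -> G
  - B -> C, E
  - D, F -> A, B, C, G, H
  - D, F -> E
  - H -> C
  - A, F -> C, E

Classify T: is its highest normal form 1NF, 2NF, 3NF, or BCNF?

2NF

Candidate key: {D, F}. Prime attributes: {D, F}.
C, E -> A: {C, E}⁺ = {A, C, E, G}, which is not all of the attributes, so the left side is not a superkey — BCNF is violated.
C, E -> A determines the non-prime attribute {A} from a non-superkey — 3NF is violated.
No non-prime attribute depends on a proper subset of any candidate key, so 2NF holds.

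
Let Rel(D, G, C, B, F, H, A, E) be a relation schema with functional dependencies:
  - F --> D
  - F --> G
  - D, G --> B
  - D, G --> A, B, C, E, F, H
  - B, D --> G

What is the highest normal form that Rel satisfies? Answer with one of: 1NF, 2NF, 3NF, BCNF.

BCNF

Candidate keys: {B, D}, {D, G}, {F}. Prime attributes: {B, D, F, G}.
Every FD has a superkey on the left, so the relation is in BCNF.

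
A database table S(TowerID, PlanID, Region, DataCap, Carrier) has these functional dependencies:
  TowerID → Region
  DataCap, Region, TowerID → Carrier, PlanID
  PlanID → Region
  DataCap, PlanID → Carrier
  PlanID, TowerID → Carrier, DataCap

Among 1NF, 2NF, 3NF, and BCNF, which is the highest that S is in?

1NF

Candidate keys: {DataCap, TowerID}, {PlanID, TowerID}. Prime attributes: {DataCap, PlanID, TowerID}.
For TowerID → Region we have {TowerID}⁺ = {Region, TowerID}; {TowerID} is not a superkey, so BCNF fails.
Because {Region} is non-prime and the left side of TowerID → Region is not a superkey, the relation is not in 3NF.
{TowerID} is a proper subset of the key {DataCap, TowerID}, and {TowerID}⁺ contains the non-prime attribute {Region} — a partial dependency, so 2NF is violated.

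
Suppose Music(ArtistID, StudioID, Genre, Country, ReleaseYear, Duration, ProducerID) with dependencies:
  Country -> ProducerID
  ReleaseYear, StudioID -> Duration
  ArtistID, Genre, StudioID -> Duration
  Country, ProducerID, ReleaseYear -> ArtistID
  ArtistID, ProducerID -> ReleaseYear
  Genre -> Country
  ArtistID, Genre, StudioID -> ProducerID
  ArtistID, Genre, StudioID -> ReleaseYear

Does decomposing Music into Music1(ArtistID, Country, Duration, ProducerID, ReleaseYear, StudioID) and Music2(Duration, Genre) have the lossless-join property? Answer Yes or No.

No

The shared attributes are {Duration} and {Duration}⁺ = {Duration}.
The closure covers neither Music1 nor Music2 entirely; the join is not lossless.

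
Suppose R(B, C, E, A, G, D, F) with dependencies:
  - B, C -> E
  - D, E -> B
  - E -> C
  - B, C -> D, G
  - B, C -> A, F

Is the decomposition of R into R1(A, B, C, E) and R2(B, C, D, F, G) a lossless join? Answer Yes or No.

Common attributes: {B, C}; their closure is {A, B, C, D, E, F, G}.
Since R1 ⊆ {A, B, C, D, E, F, G}, the intersection is a superkey of R1; the decomposition is lossless.

Yes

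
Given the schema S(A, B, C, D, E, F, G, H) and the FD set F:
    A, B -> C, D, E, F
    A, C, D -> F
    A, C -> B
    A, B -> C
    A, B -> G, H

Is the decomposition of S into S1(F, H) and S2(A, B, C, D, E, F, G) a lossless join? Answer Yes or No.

S1 ∩ S2 = {F}; its closure under F is {F}.
Neither S1 nor S2 is contained in that closure, so the decomposition is lossy.

No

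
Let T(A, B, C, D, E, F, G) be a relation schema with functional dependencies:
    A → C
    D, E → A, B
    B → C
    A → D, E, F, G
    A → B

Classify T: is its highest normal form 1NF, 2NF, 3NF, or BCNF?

Candidate keys: {A}, {D, E}. Prime attributes: {A, D, E}.
B → C breaks BCNF: {B}⁺ = {B, C}, so {B} is not a superkey.
Because {C} is non-prime and the left side of B → C is not a superkey, the relation is not in 3NF.
Checking every proper subset of each key, none determines a non-prime attribute — 2NF is satisfied.

2NF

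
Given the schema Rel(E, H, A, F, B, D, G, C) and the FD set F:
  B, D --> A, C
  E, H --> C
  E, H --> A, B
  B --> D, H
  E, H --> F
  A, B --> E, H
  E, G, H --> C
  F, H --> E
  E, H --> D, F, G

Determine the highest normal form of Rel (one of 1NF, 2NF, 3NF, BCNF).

Candidate keys: {B}, {E, H}, {F, H}. Prime attributes: {B, E, F, H}.
Every FD has a superkey on the left, so the relation is in BCNF.

BCNF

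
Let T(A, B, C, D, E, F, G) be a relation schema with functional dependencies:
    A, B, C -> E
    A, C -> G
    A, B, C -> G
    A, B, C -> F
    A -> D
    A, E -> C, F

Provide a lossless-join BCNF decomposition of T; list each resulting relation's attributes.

Candidate keys of the original relation: {A, B, C}, {A, B, E}.
Within {A, B, C, D, E, F, G}: {A, C}⁺ ∩ {A, B, C, D, E, F, G} = {A, C, D, G}, not the whole set, so A, C -> D, G violates BCNF; decompose into {A, C, D, G} and {A, B, C, E, F}.
Within {A, C, D, G}: {A}⁺ ∩ {A, C, D, G} = {A, D}, not the whole set, so A -> D violates BCNF; decompose into {A, D} and {A, C, G}.
{A, D} has no BCNF violation.
{A, C, G} has no BCNF violation.
Within {A, B, C, E, F}: {A, E}⁺ ∩ {A, B, C, E, F} = {A, C, E, F}, not the whole set, so A, E -> C, F violates BCNF; decompose into {A, C, E, F} and {A, B, E}.
{A, C, E, F} has no BCNF violation.
{A, B, E} has no BCNF violation.

{A, B, E}; {A, C, E, F}; {A, C, G}; {A, D}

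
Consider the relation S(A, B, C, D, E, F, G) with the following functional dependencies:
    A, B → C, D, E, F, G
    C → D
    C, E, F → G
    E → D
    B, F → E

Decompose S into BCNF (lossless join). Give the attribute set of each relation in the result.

Candidate key of the original relation: {A, B}.
{A, B, C, D, E, F, G}: {C} determines {C, D} here but is not a superkey — split on C → D, giving {C, D} and {A, B, C, E, F, G}.
{C, D} is in BCNF.
{A, B, C, E, F, G}: {C, E, F} determines {C, E, F, G} here but is not a superkey — split on C, E, F → G, giving {C, E, F, G} and {A, B, C, E, F}.
{C, E, F, G} is in BCNF.
{A, B, C, E, F}: {B, F} determines {B, E, F} here but is not a superkey — split on B, F → E, giving {B, E, F} and {A, B, C, F}.
{B, E, F} is in BCNF.
{A, B, C, F} is in BCNF.

{A, B, C, F}; {B, E, F}; {C, D}; {C, E, F, G}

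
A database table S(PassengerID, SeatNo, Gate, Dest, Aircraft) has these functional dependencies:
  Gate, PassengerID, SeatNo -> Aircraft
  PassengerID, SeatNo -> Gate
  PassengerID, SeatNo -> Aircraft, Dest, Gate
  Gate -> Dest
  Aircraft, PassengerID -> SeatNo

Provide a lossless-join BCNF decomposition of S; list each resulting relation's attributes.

Candidate keys of the original relation: {Aircraft, PassengerID}, {PassengerID, SeatNo}.
{Aircraft, Dest, Gate, PassengerID, SeatNo}: {Gate} determines {Dest, Gate} here but is not a superkey — split on Gate -> Dest, giving {Dest, Gate} and {Aircraft, Gate, PassengerID, SeatNo}.
{Dest, Gate} is in BCNF.
{Aircraft, Gate, PassengerID, SeatNo} is in BCNF.

{Aircraft, Gate, PassengerID, SeatNo}; {Dest, Gate}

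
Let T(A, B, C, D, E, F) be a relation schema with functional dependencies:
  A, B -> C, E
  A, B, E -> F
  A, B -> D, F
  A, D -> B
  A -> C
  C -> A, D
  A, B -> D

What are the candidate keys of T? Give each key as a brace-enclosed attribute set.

{A}, {C}

{A} is a candidate key since {A}⁺ = {A, B, C, D, E, F} covers every attribute.
{C} is a candidate key since {C}⁺ = {A, B, C, D, E, F} covers every attribute.
No proper subset of any of these is a key, and no other minimal superkey exists.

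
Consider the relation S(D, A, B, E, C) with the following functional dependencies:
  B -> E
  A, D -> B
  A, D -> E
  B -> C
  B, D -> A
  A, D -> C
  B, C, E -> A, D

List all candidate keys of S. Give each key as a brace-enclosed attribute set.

{B} is a candidate key since {B}⁺ = {A, B, C, D, E} covers every attribute.
{A, D} is a candidate key since {A, D}⁺ = {A, B, C, D, E} covers every attribute.
Any other superkey properly contains one of these, so there are no further candidate keys.

{A, D}, {B}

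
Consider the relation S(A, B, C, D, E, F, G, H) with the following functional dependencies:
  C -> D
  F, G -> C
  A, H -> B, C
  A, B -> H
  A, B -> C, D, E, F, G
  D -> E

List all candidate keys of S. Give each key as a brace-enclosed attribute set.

No FD produces {A}, so it must be in every candidate key.
{A, B}⁺ = {A, B, C, D, E, F, G, H}, which is every attribute, so {A, B} is a candidate key.
{A, H}⁺ = {A, B, C, D, E, F, G, H}, which is every attribute, so {A, H} is a candidate key.
These are minimal and exhaustive — every other superkey contains one of them.

{A, B}, {A, H}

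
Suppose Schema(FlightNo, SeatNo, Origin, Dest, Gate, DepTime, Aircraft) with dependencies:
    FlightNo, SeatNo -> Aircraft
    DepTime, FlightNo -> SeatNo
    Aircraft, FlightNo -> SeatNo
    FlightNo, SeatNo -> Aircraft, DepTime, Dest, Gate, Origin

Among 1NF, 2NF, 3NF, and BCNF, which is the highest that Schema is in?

BCNF

Candidate keys: {Aircraft, FlightNo}, {DepTime, FlightNo}, {FlightNo, SeatNo}. Prime attributes: {Aircraft, DepTime, FlightNo, SeatNo}.
Each dependency's left side is a superkey — BCNF holds.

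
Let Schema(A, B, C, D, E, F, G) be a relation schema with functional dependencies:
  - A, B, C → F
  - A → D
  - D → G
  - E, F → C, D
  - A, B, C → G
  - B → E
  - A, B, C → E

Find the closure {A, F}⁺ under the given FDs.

Start with {A, F}.
A → D applies; add {D} → now {A, D, F}.
D → G applies; add {G} → now {A, D, F, G}.
No further FD applies.

{A, D, F, G}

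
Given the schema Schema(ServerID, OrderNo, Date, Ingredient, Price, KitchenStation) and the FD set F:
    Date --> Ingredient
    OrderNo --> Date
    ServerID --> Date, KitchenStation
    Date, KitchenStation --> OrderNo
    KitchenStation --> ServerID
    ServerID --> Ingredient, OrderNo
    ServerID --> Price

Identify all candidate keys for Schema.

{KitchenStation} is a candidate key since {KitchenStation}⁺ = {Date, Ingredient, KitchenStation, OrderNo, Price, ServerID} covers every attribute.
{ServerID} is a candidate key since {ServerID}⁺ = {Date, Ingredient, KitchenStation, OrderNo, Price, ServerID} covers every attribute.
Any other superkey properly contains one of these, so there are no further candidate keys.

{KitchenStation}, {ServerID}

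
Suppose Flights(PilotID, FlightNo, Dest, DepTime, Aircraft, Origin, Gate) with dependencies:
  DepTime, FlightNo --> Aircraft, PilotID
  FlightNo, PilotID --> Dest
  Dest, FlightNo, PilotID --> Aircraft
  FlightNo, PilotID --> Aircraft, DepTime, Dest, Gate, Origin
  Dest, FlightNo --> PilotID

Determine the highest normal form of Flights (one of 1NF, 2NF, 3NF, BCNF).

Candidate keys: {DepTime, FlightNo}, {Dest, FlightNo}, {FlightNo, PilotID}. Prime attributes: {DepTime, Dest, FlightNo, PilotID}.
Every FD has a superkey on the left, so the relation is in BCNF.

BCNF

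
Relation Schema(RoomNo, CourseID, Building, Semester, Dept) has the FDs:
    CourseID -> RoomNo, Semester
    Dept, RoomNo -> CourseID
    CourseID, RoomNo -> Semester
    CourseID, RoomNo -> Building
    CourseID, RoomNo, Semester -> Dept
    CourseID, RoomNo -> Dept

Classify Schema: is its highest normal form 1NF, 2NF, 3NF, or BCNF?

BCNF

Candidate keys: {CourseID}, {Dept, RoomNo}. Prime attributes: {CourseID, Dept, RoomNo}.
Every FD has a superkey on the left, so the relation is in BCNF.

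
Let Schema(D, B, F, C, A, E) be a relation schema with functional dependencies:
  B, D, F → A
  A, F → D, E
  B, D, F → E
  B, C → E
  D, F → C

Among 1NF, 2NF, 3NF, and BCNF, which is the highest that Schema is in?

Candidate keys: {A, B, F}, {B, D, F}. Prime attributes: {A, B, D, F}.
For A, F → D, E we have {A, F}⁺ = {A, C, D, E, F}; {A, F} is not a superkey, so BCNF fails.
A, F → D, E has non-prime {E} on the right and a non-superkey on the left, so 3NF fails.
The proper key subset {A, F} of {A, B, F} determines non-prime {C, E}, so the relation is not even in 2NF.

1NF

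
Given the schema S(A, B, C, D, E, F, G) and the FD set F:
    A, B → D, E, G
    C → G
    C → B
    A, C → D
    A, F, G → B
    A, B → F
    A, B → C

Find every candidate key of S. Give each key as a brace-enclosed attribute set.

{A, B}, {A, C}, {A, F, G}

{A} never appears on the right of any FD, so every key must include it.
{A, B}⁺ = {A, B, C, D, E, F, G}, which is every attribute, so {A, B} is a candidate key.
{A, C}⁺ = {A, B, C, D, E, F, G}, which is every attribute, so {A, C} is a candidate key.
{A, F, G}⁺ = {A, B, C, D, E, F, G}, which is every attribute, so {A, F, G} is a candidate key.
No proper subset of any of these is a key, and no other minimal superkey exists.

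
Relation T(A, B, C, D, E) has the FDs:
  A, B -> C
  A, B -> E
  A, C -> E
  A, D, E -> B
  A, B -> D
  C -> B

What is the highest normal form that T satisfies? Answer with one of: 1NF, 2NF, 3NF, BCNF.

3NF

Candidate keys: {A, B}, {A, C}, {A, D, E}. Prime attributes: {A, B, C, D, E}.
C -> B breaks BCNF: {C}⁺ = {B, C}, so {C} is not a superkey.
Since {B} ⊆ prime attributes and every other non-superkey FD also has a prime right side, the schema is in 3NF.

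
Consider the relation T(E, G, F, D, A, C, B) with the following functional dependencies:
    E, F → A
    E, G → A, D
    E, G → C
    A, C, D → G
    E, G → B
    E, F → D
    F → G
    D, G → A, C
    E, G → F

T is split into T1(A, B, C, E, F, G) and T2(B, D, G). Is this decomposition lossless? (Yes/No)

No

Common attributes: {B, G}; their closure is {B, G}.
The closure covers neither T1 nor T2 entirely; the join is not lossless.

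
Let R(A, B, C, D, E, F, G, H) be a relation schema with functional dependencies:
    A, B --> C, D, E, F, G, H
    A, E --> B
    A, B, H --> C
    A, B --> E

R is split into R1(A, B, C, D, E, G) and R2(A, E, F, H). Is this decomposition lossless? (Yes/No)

Yes

R1 ∩ R2 = {A, E}; its closure under F is {A, B, C, D, E, F, G, H}.
R1 is contained in that closure, so R1 ∩ R2 --> R1 holds and the join is lossless.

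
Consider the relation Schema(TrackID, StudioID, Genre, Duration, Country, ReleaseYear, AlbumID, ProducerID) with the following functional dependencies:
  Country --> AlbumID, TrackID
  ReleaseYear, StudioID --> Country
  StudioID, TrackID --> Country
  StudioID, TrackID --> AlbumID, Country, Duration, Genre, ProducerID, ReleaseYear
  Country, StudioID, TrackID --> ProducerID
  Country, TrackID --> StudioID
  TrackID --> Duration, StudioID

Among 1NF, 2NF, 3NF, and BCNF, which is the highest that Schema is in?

BCNF

Candidate keys: {Country}, {ReleaseYear, StudioID}, {TrackID}. Prime attributes: {Country, ReleaseYear, StudioID, TrackID}.
Every FD has a superkey on the left, so the relation is in BCNF.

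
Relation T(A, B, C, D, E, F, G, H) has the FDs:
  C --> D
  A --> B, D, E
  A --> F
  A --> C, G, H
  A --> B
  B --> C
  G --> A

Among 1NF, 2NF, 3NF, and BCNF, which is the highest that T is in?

2NF

Candidate keys: {A}, {G}. Prime attributes: {A, G}.
For C --> D we have {C}⁺ = {C, D}; {C} is not a superkey, so BCNF fails.
Because {D} is non-prime and the left side of C --> D is not a superkey, the relation is not in 3NF.
All keys have size 1, which rules out partial dependencies — 2NF is satisfied.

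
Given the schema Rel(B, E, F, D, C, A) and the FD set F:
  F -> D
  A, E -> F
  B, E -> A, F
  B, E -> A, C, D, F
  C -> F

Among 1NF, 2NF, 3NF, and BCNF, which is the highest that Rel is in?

Candidate key: {B, E}. Prime attributes: {B, E}.
F -> D breaks BCNF: {F}⁺ = {D, F}, so {F} is not a superkey.
F -> D determines the non-prime attribute {D} from a non-superkey — 3NF is violated.
Checking every proper subset of each key, none determines a non-prime attribute — 2NF is satisfied.

2NF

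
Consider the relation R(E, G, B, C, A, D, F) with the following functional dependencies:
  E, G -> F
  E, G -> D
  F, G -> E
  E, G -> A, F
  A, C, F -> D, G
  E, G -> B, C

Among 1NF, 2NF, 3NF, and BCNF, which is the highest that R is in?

BCNF

Candidate keys: {A, C, F}, {E, G}, {F, G}. Prime attributes: {A, C, E, F, G}.
Every FD has a superkey on the left, so the relation is in BCNF.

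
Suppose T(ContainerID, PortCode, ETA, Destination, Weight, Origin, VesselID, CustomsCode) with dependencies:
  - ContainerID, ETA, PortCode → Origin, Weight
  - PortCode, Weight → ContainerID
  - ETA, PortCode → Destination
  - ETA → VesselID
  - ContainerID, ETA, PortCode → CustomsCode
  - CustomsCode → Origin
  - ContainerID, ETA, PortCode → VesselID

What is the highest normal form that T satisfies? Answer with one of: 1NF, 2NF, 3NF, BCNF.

Candidate keys: {ContainerID, ETA, PortCode}, {ETA, PortCode, Weight}. Prime attributes: {ContainerID, ETA, PortCode, Weight}.
PortCode, Weight → ContainerID breaks BCNF: {PortCode, Weight}⁺ = {ContainerID, PortCode, Weight}, so {PortCode, Weight} is not a superkey.
ETA, PortCode → Destination has non-prime {Destination} on the right and a non-superkey on the left, so 3NF fails.
{ETA} is a proper subset of the key {ContainerID, ETA, PortCode}, and {ETA}⁺ contains the non-prime attribute {VesselID} — a partial dependency, so 2NF is violated.

1NF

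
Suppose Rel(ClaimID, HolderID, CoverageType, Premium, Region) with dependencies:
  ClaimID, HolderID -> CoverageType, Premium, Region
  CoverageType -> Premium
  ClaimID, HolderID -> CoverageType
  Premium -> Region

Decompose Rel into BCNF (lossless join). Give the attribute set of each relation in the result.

{ClaimID, CoverageType, HolderID}; {CoverageType, Premium}; {Premium, Region}

Candidate key of the original relation: {ClaimID, HolderID}.
In {ClaimID, CoverageType, HolderID, Premium, Region}, {CoverageType} is not a superkey ({CoverageType}⁺ restricted to this set is {CoverageType, Premium, Region}), so split on CoverageType -> Premium, Region into {CoverageType, Premium, Region} and {ClaimID, CoverageType, HolderID}.
In {CoverageType, Premium, Region}, {Premium} is not a superkey ({Premium}⁺ restricted to this set is {Premium, Region}), so split on Premium -> Region into {Premium, Region} and {CoverageType, Premium}.
{Premium, Region} has no BCNF violation.
{CoverageType, Premium} has no BCNF violation.
{ClaimID, CoverageType, HolderID} has no BCNF violation.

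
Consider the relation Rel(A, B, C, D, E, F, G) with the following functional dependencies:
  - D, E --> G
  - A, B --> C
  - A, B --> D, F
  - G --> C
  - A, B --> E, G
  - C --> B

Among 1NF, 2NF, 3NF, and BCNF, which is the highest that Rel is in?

Candidate keys: {A, B}, {A, C}, {A, D, E}, {A, G}. Prime attributes: {A, B, C, D, E, G}.
For D, E --> G we have {D, E}⁺ = {B, C, D, E, G}; {D, E} is not a superkey, so BCNF fails.
Its right-hand attributes {G} are all prime, as are those of every other non-superkey FD — the relation is in 3NF.

3NF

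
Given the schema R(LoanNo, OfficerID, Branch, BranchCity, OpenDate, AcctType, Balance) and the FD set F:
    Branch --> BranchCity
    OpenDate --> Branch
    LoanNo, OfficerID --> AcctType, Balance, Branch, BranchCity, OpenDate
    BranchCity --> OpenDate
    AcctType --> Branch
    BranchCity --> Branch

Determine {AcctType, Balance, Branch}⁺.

{AcctType, Balance, Branch, BranchCity, OpenDate}

Start with {AcctType, Balance, Branch}.
Branch --> BranchCity applies; add {BranchCity} → now {AcctType, Balance, Branch, BranchCity}.
BranchCity --> OpenDate applies; add {OpenDate} → now {AcctType, Balance, Branch, BranchCity, OpenDate}.
No further FD applies.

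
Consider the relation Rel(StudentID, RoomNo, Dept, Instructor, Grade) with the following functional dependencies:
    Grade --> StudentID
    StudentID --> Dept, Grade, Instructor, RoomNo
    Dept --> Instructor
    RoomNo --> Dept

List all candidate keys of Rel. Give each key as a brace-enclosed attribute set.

{Grade}⁺ = {Dept, Grade, Instructor, RoomNo, StudentID}, which is every attribute, so {Grade} is a candidate key.
{StudentID}⁺ = {Dept, Grade, Instructor, RoomNo, StudentID}, which is every attribute, so {StudentID} is a candidate key.
Any other superkey properly contains one of these, so there are no further candidate keys.

{Grade}, {StudentID}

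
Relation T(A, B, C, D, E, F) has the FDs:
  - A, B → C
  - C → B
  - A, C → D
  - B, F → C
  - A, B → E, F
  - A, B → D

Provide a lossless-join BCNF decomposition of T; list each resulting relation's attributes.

{A, C, D, E, F}; {B, C}

Candidate keys of the original relation: {A, B}, {A, C}.
Within {A, B, C, D, E, F}: {C}⁺ ∩ {A, B, C, D, E, F} = {B, C}, not the whole set, so C → B violates BCNF; decompose into {B, C} and {A, C, D, E, F}.
{B, C}: every determinant is a superkey — BCNF.
{A, C, D, E, F}: every determinant is a superkey — BCNF.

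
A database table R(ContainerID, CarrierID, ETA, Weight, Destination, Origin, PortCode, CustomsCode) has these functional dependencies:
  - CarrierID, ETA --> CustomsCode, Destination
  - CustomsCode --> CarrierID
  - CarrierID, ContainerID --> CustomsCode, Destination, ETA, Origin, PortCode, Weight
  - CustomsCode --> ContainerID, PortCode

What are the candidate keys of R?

{CarrierID, ContainerID}, {CarrierID, ETA}, {CustomsCode}

Closure of {CustomsCode} is {CarrierID, ContainerID, CustomsCode, Destination, ETA, Origin, PortCode, Weight}, the whole schema; {CustomsCode} is a candidate key.
Closure of {CarrierID, ContainerID} is {CarrierID, ContainerID, CustomsCode, Destination, ETA, Origin, PortCode, Weight}, the whole schema; {CarrierID, ContainerID} is a candidate key.
Closure of {CarrierID, ETA} is {CarrierID, ContainerID, CustomsCode, Destination, ETA, Origin, PortCode, Weight}, the whole schema; {CarrierID, ETA} is a candidate key.
Any other superkey properly contains one of these, so there are no further candidate keys.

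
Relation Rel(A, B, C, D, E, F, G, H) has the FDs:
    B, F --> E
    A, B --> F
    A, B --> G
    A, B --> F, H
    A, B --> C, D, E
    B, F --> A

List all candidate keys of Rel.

{A, B}, {B, F}

Attributes never on any right-hand side: {B} — every candidate key must contain it.
Closure of {A, B} is {A, B, C, D, E, F, G, H}, the whole schema; {A, B} is a candidate key.
Closure of {B, F} is {A, B, C, D, E, F, G, H}, the whole schema; {B, F} is a candidate key.
Any other superkey properly contains one of these, so there are no further candidate keys.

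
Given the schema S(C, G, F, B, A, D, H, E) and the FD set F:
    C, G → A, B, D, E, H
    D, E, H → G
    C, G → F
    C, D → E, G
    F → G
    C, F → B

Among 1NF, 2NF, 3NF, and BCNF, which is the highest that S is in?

3NF

Candidate keys: {C, D}, {C, F}, {C, G}. Prime attributes: {C, D, F, G}.
For D, E, H → G we have {D, E, H}⁺ = {D, E, G, H}; {D, E, H} is not a superkey, so BCNF fails.
Since {G} ⊆ prime attributes and every other non-superkey FD also has a prime right side, the schema is in 3NF.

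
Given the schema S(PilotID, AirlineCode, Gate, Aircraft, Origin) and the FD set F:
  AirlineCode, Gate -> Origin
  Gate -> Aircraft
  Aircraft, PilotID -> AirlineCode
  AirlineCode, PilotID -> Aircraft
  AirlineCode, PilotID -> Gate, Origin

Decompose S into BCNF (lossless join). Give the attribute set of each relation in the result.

Candidate keys of the original relation: {Aircraft, PilotID}, {AirlineCode, PilotID}, {Gate, PilotID}.
{Aircraft, AirlineCode, Gate, Origin, PilotID}: {AirlineCode, Gate} determines {Aircraft, AirlineCode, Gate, Origin} here but is not a superkey — split on AirlineCode, Gate -> Aircraft, Origin, giving {Aircraft, AirlineCode, Gate, Origin} and {AirlineCode, Gate, PilotID}.
{Aircraft, AirlineCode, Gate, Origin}: {Gate} determines {Aircraft, Gate} here but is not a superkey — split on Gate -> Aircraft, giving {Aircraft, Gate} and {AirlineCode, Gate, Origin}.
{Aircraft, Gate} is in BCNF.
{AirlineCode, Gate, Origin} is in BCNF.
{AirlineCode, Gate, PilotID} is in BCNF.

{Aircraft, Gate}; {AirlineCode, Gate, Origin}; {AirlineCode, Gate, PilotID}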